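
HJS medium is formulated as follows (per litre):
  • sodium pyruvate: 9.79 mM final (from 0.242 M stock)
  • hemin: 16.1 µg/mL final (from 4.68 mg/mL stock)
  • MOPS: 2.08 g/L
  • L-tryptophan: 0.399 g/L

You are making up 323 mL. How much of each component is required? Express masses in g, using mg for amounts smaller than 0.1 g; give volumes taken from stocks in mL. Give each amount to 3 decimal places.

sodium pyruvate 13.067 mL; hemin 1.111 mL; MOPS 0.672 g; L-tryptophan 0.129 g

Target volume = 323 mL = 0.323 L.
sodium pyruvate: C1V1 = C2V2 → 9.79 mM × 323 mL ÷ 242 mM = 13.067 mL
hemin: V = C2·V2/C1 = 16.1 µg/mL × 323 mL ÷ 4680 µg/mL = 1.111 mL
MOPS: 2.08 g/L × 0.323 L = 0.672 g
L-tryptophan: 0.399 g/L × 0.323 L = 0.129 g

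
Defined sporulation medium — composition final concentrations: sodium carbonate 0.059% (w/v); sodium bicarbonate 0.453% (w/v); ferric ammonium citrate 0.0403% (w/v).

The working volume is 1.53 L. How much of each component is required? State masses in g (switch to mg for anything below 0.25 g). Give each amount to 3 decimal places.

sodium carbonate 0.903 g; sodium bicarbonate 6.931 g; ferric ammonium citrate 0.617 g

Working volume: 1.53 L.
sodium carbonate: 0.059% w/v = 0.59 g/L → 0.59 × 1.53 L = 0.903 g
sodium bicarbonate: 0.453 g per 100 mL × 1530 mL ÷ 100 = 6.931 g
ferric ammonium citrate: 0.0403% w/v = 0.403 g/L → 0.403 × 1.53 L = 0.617 g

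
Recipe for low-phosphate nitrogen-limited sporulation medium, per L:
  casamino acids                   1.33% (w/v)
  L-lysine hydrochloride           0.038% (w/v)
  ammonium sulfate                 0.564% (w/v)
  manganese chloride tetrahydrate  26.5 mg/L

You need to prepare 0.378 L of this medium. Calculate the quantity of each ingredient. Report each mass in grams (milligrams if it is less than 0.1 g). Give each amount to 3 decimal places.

Working volume: 0.378 L.
casamino acids: 1.33 g per 100 mL × 378 mL ÷ 100 = 5.027 g
L-lysine hydrochloride: 0.038 g per 100 mL × 378 mL ÷ 100 = 0.144 g
ammonium sulfate: 0.564 g per 100 mL × 378 mL ÷ 100 = 2.132 g
manganese chloride tetrahydrate: 26.5 mg/L × 0.378 L = 10.017 mg

casamino acids 5.027 g; L-lysine hydrochloride 0.144 g; ammonium sulfate 2.132 g; manganese chloride tetrahydrate 10.017 mg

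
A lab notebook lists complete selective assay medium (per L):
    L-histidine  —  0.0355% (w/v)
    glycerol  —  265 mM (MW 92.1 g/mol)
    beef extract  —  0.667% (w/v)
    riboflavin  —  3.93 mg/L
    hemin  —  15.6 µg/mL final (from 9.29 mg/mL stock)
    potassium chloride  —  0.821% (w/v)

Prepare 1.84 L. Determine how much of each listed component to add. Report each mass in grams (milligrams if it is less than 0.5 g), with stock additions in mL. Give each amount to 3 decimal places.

L-histidine 0.653 g; glycerol 44.908 g; beef extract 12.273 g; riboflavin 7.231 mg; hemin 3.090 mL; potassium chloride 15.106 g

Working volume: 1.84 L.
L-histidine: 0.0355% w/v = 0.355 g/L → 0.355 × 1.84 L = 0.653 g
glycerol: 265 mmol/L × 92.1 g/mol × 1.84 L ÷ 1000 = 44.908 g
beef extract: 0.667 g per 100 mL × 1840 mL ÷ 100 = 12.273 g
riboflavin: 3.93 mg/L × 1.84 L = 7.231 mg
hemin: C1V1 = C2V2 → 15.6 µg/mL × 1840 mL ÷ 9290 µg/mL = 3.090 mL
potassium chloride: 0.821% w/v = 8.21 g/L → 8.21 × 1.84 L = 15.106 g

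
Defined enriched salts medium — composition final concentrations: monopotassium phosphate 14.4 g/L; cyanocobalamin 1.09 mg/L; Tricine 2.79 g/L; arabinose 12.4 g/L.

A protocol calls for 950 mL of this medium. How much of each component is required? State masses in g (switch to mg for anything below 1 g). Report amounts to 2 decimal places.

monopotassium phosphate 13.68 g; cyanocobalamin 1.04 mg; Tricine 2.65 g; arabinose 11.78 g

Working volume: 950 mL = 0.95 L.
monopotassium phosphate: 14.4 g/L × 0.95 L = 13.68 g
cyanocobalamin: 1.09 mg/L × 0.95 L = 1.04 mg
Tricine: 2.79 g/L × 0.95 L = 2.65 g
arabinose: 12.4 g/L × 0.95 L = 11.78 g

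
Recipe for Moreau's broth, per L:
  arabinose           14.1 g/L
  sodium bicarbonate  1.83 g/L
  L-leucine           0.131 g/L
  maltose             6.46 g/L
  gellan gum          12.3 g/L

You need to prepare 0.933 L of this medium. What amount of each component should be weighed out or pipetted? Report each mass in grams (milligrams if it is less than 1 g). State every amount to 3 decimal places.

arabinose 13.155 g; sodium bicarbonate 1.707 g; L-leucine 122.223 mg; maltose 6.027 g; gellan gum 11.476 g

Working volume: 0.933 L.
arabinose: 14.1 g/L × 0.933 L = 13.155 g
sodium bicarbonate: 1.83 g/L × 0.933 L = 1.707 g
L-leucine: 0.131 g/L × 0.933 L = 0.122223 g = 122.223 mg
maltose: 6.46 g/L × 0.933 L = 6.027 g
gellan gum: 12.3 g/L × 0.933 L = 11.476 g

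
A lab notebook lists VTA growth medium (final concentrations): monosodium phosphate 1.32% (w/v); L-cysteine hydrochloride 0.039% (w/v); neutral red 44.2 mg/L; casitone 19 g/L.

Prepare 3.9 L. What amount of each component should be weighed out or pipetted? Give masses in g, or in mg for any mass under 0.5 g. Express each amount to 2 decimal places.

monosodium phosphate 51.48 g; L-cysteine hydrochloride 1.52 g; neutral red 172.38 mg; casitone 74.10 g

Working volume: 3.9 L.
monosodium phosphate: 1.32% w/v = 13.2 g/L → 13.2 × 3.9 L = 51.48 g
L-cysteine hydrochloride: 0.039% w/v = 0.39 g/L → 0.39 × 3.9 L = 1.52 g
neutral red: 44.2 mg/L × 3.9 L = 172.38 mg
casitone: 19 g/L × 3.9 L = 74.10 g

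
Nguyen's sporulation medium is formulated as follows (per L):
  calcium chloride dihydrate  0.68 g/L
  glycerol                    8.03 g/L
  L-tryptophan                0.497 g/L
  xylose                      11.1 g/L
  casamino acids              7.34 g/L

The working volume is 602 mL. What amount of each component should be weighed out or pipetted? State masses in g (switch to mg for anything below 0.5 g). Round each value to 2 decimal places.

calcium chloride dihydrate 409.36 mg; glycerol 4.83 g; L-tryptophan 299.19 mg; xylose 6.68 g; casamino acids 4.42 g

Scale factor relative to 1 L: 0.602.
calcium chloride dihydrate: 0.68 g/L × 0.602 L = 0.40936 g = 409.36 mg
glycerol: 8.03 g/L × 0.602 L = 4.83 g
L-tryptophan: 0.497 g/L × 0.602 L = 0.299194 g = 299.19 mg
xylose: 11.1 g/L × 0.602 L = 6.68 g
casamino acids: 7.34 g/L × 0.602 L = 4.42 g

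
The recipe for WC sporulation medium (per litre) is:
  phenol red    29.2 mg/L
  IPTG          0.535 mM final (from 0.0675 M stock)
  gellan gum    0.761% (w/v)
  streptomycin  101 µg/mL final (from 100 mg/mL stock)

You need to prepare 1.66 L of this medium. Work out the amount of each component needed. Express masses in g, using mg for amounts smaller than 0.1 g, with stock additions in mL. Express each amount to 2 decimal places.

Working volume: 1.66 L.
phenol red: 29.2 mg/L × 1.66 L = 48.47 mg
IPTG: V = C2·V2/C1 = 0.535 mM × 1660 mL ÷ 67.5 mM = 13.16 mL
gellan gum: 0.761% w/v = 7.61 g/L → 7.61 × 1.66 L = 12.63 g
streptomycin: dilute stock: 101 µg/mL × 1660 mL ÷ 100000 µg/mL = 1.68 mL

phenol red 48.47 mg; IPTG 13.16 mL; gellan gum 12.63 g; streptomycin 1.68 mL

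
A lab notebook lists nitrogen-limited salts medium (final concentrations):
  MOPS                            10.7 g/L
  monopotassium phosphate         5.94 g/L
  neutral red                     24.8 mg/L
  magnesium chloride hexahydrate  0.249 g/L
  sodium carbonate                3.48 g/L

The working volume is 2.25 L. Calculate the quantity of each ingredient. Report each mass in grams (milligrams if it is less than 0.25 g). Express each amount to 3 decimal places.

Working volume: 2.25 L.
MOPS: 10.7 g/L × 2.25 L = 24.075 g
monopotassium phosphate: 5.94 g/L × 2.25 L = 13.365 g
neutral red: 24.8 mg/L × 2.25 L = 55.800 mg
magnesium chloride hexahydrate: 0.249 g/L × 2.25 L = 0.560 g
sodium carbonate: 3.48 g/L × 2.25 L = 7.830 g

MOPS 24.075 g; monopotassium phosphate 13.365 g; neutral red 55.800 mg; magnesium chloride hexahydrate 0.560 g; sodium carbonate 7.830 g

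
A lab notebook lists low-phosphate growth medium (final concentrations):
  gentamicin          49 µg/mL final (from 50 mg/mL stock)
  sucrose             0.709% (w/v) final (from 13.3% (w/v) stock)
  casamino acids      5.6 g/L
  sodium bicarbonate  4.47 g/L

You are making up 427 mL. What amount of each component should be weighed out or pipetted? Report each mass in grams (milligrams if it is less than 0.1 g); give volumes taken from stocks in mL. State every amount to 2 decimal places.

Working volume: 427 mL = 0.427 L.
gentamicin: V = C2·V2/C1 = 49 µg/mL × 427 mL ÷ 50000 µg/mL = 0.42 mL
sucrose: dilute stock: 0.709% ÷ 13.3% × 427 mL = 22.76 mL
casamino acids: 5.6 g/L × 0.427 L = 2.39 g
sodium bicarbonate: 4.47 g/L × 0.427 L = 1.91 g

gentamicin 0.42 mL; sucrose 22.76 mL; casamino acids 2.39 g; sodium bicarbonate 1.91 g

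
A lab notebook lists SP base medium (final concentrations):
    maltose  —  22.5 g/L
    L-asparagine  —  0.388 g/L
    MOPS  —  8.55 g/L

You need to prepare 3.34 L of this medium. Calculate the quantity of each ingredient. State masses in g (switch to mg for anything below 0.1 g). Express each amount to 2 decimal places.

maltose 75.15 g; L-asparagine 1.30 g; MOPS 28.56 g

Working volume: 3.34 L.
maltose: 22.5 g/L × 3.34 L = 75.15 g
L-asparagine: 0.388 g/L × 3.34 L = 1.30 g
MOPS: 8.55 g/L × 3.34 L = 28.56 g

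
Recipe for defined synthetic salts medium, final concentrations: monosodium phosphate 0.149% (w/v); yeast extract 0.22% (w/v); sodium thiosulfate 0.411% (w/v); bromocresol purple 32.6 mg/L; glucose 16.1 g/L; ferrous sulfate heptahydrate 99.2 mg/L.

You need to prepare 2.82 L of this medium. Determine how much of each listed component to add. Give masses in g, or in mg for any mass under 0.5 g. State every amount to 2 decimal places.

monosodium phosphate 4.20 g; yeast extract 6.20 g; sodium thiosulfate 11.59 g; bromocresol purple 91.93 mg; glucose 45.40 g; ferrous sulfate heptahydrate 279.74 mg

Scale factor relative to 1 L: 2.82.
monosodium phosphate: 0.149% w/v = 1.49 g/L → 1.49 × 2.82 L = 4.20 g
yeast extract: 0.22 g per 100 mL × 2820 mL ÷ 100 = 6.20 g
sodium thiosulfate: 0.411% w/v = 4.11 g/L → 4.11 × 2.82 L = 11.59 g
bromocresol purple: 32.6 mg/L × 2.82 L = 91.93 mg
glucose: 16.1 g/L × 2.82 L = 45.40 g
ferrous sulfate heptahydrate: 99.2 mg/L × 2.82 L = 279.74 mg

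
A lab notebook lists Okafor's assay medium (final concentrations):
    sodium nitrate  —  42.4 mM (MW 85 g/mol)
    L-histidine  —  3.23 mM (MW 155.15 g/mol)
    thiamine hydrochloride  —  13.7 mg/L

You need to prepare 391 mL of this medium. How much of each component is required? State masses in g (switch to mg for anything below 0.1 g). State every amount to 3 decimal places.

sodium nitrate 1.409 g; L-histidine 0.196 g; thiamine hydrochloride 5.357 mg

Working volume: 391 mL = 0.391 L.
sodium nitrate: 42.4 mmol/L × 85 g/mol × 0.391 L ÷ 1000 = 1.409 g
L-histidine: 3.23 mmol/L × 155.15 g/mol × 0.391 L ÷ 1000 = 0.196 g
thiamine hydrochloride: 13.7 mg/L × 0.391 L = 5.357 mg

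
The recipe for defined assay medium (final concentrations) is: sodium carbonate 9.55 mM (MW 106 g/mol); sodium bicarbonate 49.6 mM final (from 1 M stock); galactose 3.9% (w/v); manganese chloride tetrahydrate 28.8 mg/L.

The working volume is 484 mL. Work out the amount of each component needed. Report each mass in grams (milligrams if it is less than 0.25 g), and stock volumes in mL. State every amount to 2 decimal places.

sodium carbonate 0.49 g; sodium bicarbonate 24.01 mL; galactose 18.88 g; manganese chloride tetrahydrate 13.94 mg

Scale factor relative to 1 L: 0.484.
sodium carbonate: 9.55 mmol/L × 106 g/mol × 0.484 L ÷ 1000 = 0.49 g
sodium bicarbonate: V = C2·V2/C1 = 49.6 mM × 484 mL ÷ 1000 mM = 24.01 mL
galactose: 3.9% w/v = 39 g/L → 39 × 0.484 L = 18.88 g
manganese chloride tetrahydrate: 28.8 mg/L × 0.484 L = 13.94 mg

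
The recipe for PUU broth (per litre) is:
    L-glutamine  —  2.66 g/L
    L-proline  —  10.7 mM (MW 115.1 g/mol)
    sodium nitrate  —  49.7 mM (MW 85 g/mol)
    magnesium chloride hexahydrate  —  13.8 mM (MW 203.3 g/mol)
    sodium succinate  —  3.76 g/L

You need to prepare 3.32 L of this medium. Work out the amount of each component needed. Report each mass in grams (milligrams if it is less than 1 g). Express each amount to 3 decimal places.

Scale factor relative to 1 L: 3.32.
L-glutamine: 2.66 g/L × 3.32 L = 8.831 g
L-proline: 10.7 mmol/L × 115.1 g/mol × 3.32 L ÷ 1000 = 4.089 g
sodium nitrate: 49.7 mmol/L × 85 g/mol × 3.32 L ÷ 1000 = 14.025 g
magnesium chloride hexahydrate: 13.8 mmol/L × 203.3 g/mol × 3.32 L ÷ 1000 = 9.314 g
sodium succinate: 3.76 g/L × 3.32 L = 12.483 g

L-glutamine 8.831 g; L-proline 4.089 g; sodium nitrate 14.025 g; magnesium chloride hexahydrate 9.314 g; sodium succinate 12.483 g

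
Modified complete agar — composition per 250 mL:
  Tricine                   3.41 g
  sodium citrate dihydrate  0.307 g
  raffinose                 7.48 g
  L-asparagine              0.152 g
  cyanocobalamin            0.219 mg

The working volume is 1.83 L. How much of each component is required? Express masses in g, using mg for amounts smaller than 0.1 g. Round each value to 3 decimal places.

Scale factor = 1830 mL / 250 mL = 7.32.
Tricine: 3.41 g × (1830 mL / 250 mL) = 24.961 g
sodium citrate dihydrate: 0.307 g × (1830 mL / 250 mL) = 2.247 g
raffinose: 7.48 g × (1830 mL / 250 mL) = 54.754 g
L-asparagine: 0.152 g × (1830 mL / 250 mL) = 1.113 g
cyanocobalamin: 0.219 mg × (1830 mL / 250 mL) = 1.603 mg

Tricine 24.961 g; sodium citrate dihydrate 2.247 g; raffinose 54.754 g; L-asparagine 1.113 g; cyanocobalamin 1.603 mg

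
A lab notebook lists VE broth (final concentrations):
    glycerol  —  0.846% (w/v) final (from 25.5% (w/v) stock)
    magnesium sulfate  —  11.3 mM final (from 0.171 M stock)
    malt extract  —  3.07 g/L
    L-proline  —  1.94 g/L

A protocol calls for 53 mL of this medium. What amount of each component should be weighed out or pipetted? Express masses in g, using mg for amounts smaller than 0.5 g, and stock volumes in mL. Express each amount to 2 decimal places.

glycerol 1.76 mL; magnesium sulfate 3.50 mL; malt extract 162.71 mg; L-proline 102.82 mg

Target volume = 53 mL = 0.053 L.
glycerol: V = C2·V2/C1 = 0.846% ÷ 25.5% × 53 mL = 1.76 mL
magnesium sulfate: dilute stock: 11.3 mM × 53 mL ÷ 171 mM = 3.50 mL
malt extract: 3.07 g/L × 0.053 L = 0.16271 g = 162.71 mg
L-proline: 1.94 g/L × 0.053 L = 0.10282 g = 102.82 mg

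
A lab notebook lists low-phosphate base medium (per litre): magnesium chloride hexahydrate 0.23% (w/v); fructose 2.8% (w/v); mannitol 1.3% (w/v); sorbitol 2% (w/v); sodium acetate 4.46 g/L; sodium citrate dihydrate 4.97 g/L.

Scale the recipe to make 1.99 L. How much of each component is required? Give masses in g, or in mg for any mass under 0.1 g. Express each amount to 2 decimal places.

Working volume: 1.99 L.
magnesium chloride hexahydrate: 0.23% w/v = 2.3 g/L → 2.3 × 1.99 L = 4.58 g
fructose: 2.8 g per 100 mL × 1990 mL ÷ 100 = 55.72 g
mannitol: 1.3 g per 100 mL × 1990 mL ÷ 100 = 25.87 g
sorbitol: 2% w/v = 20 g/L → 20 × 1.99 L = 39.80 g
sodium acetate: 4.46 g/L × 1.99 L = 8.88 g
sodium citrate dihydrate: 4.97 g/L × 1.99 L = 9.89 g

magnesium chloride hexahydrate 4.58 g; fructose 55.72 g; mannitol 25.87 g; sorbitol 39.80 g; sodium acetate 8.88 g; sodium citrate dihydrate 9.89 g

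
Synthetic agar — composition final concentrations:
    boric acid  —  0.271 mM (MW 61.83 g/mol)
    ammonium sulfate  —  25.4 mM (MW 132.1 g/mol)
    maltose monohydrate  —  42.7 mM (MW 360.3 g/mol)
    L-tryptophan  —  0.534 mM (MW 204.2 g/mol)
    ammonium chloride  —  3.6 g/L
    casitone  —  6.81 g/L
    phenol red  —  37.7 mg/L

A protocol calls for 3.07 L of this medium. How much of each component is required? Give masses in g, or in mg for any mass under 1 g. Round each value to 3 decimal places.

boric acid 51.441 mg; ammonium sulfate 10.301 g; maltose monohydrate 47.231 g; L-tryptophan 334.761 mg; ammonium chloride 11.052 g; casitone 20.907 g; phenol red 115.739 mg

Working volume: 3.07 L.
boric acid: 0.271 mmol/L × 61.83 mg/mmol × 3.07 L = 51.441 mg
ammonium sulfate: 25.4 mmol/L × 132.1 g/mol × 3.07 L ÷ 1000 = 10.301 g
maltose monohydrate: 42.7 mmol/L × 360.3 g/mol × 3.07 L ÷ 1000 = 47.231 g
L-tryptophan: 0.534 mmol/L × 204.2 mg/mmol × 3.07 L = 334.761 mg
ammonium chloride: 3.6 g/L × 3.07 L = 11.052 g
casitone: 6.81 g/L × 3.07 L = 20.907 g
phenol red: 37.7 mg/L × 3.07 L = 115.739 mg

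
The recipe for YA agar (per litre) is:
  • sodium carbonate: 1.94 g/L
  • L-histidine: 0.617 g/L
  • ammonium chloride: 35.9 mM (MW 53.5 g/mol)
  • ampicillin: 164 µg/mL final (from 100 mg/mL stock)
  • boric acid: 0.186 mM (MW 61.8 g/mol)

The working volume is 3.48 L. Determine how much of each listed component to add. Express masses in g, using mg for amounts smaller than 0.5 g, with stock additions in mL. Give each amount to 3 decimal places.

sodium carbonate 6.751 g; L-histidine 2.147 g; ammonium chloride 6.684 g; ampicillin 5.707 mL; boric acid 40.002 mg

Scale factor relative to 1 L: 3.48.
sodium carbonate: 1.94 g/L × 3.48 L = 6.751 g
L-histidine: 0.617 g/L × 3.48 L = 2.147 g
ammonium chloride: 35.9 mmol/L × 53.5 g/mol × 3.48 L ÷ 1000 = 6.684 g
ampicillin: dilute stock: 164 µg/mL × 3480 mL ÷ 100000 µg/mL = 5.707 mL
boric acid: 0.186 mmol/L × 61.8 mg/mmol × 3.48 L = 40.002 mg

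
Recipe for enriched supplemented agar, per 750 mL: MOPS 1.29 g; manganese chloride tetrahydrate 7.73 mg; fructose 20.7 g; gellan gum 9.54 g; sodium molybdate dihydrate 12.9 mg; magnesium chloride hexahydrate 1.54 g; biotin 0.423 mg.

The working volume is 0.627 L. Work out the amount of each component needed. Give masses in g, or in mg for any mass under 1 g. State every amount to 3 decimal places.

MOPS 1.078 g; manganese chloride tetrahydrate 6.462 mg; fructose 17.305 g; gellan gum 7.975 g; sodium molybdate dihydrate 10.784 mg; magnesium chloride hexahydrate 1.287 g; biotin 0.354 mg

Scale factor = 627 mL / 750 mL = 0.836.
MOPS: 1.29 g × (627 mL / 750 mL) = 1.078 g
manganese chloride tetrahydrate: 7.73 mg × (627 mL / 750 mL) = 6.462 mg
fructose: 20.7 g × (627 mL / 750 mL) = 17.305 g
gellan gum: 9.54 g × (627 mL / 750 mL) = 7.975 g
sodium molybdate dihydrate: 12.9 mg × (627 mL / 750 mL) = 10.784 mg
magnesium chloride hexahydrate: 1.54 g × (627 mL / 750 mL) = 1.287 g
biotin: 0.423 mg × (627 mL / 750 mL) = 0.354 mg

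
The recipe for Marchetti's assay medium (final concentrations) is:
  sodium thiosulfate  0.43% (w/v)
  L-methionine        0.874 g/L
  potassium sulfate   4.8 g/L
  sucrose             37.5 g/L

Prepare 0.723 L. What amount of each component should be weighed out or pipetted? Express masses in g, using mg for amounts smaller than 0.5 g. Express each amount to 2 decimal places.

Scale factor relative to 1 L: 0.723.
sodium thiosulfate: 0.43 g per 100 mL × 723 mL ÷ 100 = 3.11 g
L-methionine: 0.874 g/L × 0.723 L = 0.63 g
potassium sulfate: 4.8 g/L × 0.723 L = 3.47 g
sucrose: 37.5 g/L × 0.723 L = 27.11 g

sodium thiosulfate 3.11 g; L-methionine 0.63 g; potassium sulfate 3.47 g; sucrose 27.11 g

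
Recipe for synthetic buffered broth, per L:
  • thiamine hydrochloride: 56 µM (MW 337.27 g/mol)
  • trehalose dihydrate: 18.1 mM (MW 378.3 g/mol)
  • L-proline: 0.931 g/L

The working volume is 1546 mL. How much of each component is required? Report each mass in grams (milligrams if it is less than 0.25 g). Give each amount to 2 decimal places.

thiamine hydrochloride 29.20 mg; trehalose dihydrate 10.59 g; L-proline 1.44 g

Target volume = 1546 mL = 1.546 L.
thiamine hydrochloride: 56 µmol/L × 337.27 g/mol × 1.546 L ÷ 1000 = 29.20 mg
trehalose dihydrate: 18.1 mmol/L × 378.3 g/mol × 1.546 L ÷ 1000 = 10.59 g
L-proline: 0.931 g/L × 1.546 L = 1.44 g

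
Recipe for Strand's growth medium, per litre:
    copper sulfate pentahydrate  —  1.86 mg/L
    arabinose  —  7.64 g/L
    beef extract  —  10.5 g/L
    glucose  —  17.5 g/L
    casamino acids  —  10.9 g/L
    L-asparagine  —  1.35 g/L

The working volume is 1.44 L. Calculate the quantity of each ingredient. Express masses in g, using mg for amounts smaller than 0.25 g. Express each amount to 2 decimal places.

copper sulfate pentahydrate 2.68 mg; arabinose 11.00 g; beef extract 15.12 g; glucose 25.20 g; casamino acids 15.70 g; L-asparagine 1.94 g

Scale factor relative to 1 L: 1.44.
copper sulfate pentahydrate: 1.86 mg/L × 1.44 L = 2.68 mg
arabinose: 7.64 g/L × 1.44 L = 11.00 g
beef extract: 10.5 g/L × 1.44 L = 15.12 g
glucose: 17.5 g/L × 1.44 L = 25.20 g
casamino acids: 10.9 g/L × 1.44 L = 15.70 g
L-asparagine: 1.35 g/L × 1.44 L = 1.94 g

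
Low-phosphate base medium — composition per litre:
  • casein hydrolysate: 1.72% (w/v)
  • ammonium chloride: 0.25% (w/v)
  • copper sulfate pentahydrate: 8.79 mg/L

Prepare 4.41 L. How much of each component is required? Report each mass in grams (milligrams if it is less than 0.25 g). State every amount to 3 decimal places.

Working volume: 4.41 L.
casein hydrolysate: 1.72 g per 100 mL × 4410 mL ÷ 100 = 75.852 g
ammonium chloride: 0.25% w/v = 2.5 g/L → 2.5 × 4.41 L = 11.025 g
copper sulfate pentahydrate: 8.79 mg/L × 4.41 L = 38.764 mg

casein hydrolysate 75.852 g; ammonium chloride 11.025 g; copper sulfate pentahydrate 38.764 mg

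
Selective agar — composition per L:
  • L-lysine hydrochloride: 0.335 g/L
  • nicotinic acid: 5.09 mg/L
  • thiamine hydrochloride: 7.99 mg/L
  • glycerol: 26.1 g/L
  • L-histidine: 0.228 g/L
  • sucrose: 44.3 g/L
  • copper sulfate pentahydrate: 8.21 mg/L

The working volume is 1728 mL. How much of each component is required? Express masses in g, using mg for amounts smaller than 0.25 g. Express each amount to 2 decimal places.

Scale factor relative to 1 L: 1.728.
L-lysine hydrochloride: 0.335 g/L × 1.728 L = 0.58 g
nicotinic acid: 5.09 mg/L × 1.728 L = 8.80 mg
thiamine hydrochloride: 7.99 mg/L × 1.728 L = 13.81 mg
glycerol: 26.1 g/L × 1.728 L = 45.10 g
L-histidine: 0.228 g/L × 1.728 L = 0.39 g
sucrose: 44.3 g/L × 1.728 L = 76.55 g
copper sulfate pentahydrate: 8.21 mg/L × 1.728 L = 14.19 mg

L-lysine hydrochloride 0.58 g; nicotinic acid 8.80 mg; thiamine hydrochloride 13.81 mg; glycerol 45.10 g; L-histidine 0.39 g; sucrose 76.55 g; copper sulfate pentahydrate 14.19 mg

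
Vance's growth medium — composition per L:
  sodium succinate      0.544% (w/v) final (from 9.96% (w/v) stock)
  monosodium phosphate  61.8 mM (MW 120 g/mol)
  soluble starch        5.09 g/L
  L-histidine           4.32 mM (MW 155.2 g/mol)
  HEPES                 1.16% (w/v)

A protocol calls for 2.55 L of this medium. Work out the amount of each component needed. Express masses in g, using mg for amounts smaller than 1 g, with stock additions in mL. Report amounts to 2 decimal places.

sodium succinate 139.28 mL; monosodium phosphate 18.91 g; soluble starch 12.98 g; L-histidine 1.71 g; HEPES 29.58 g

Working volume: 2.55 L.
sodium succinate: dilute stock: 0.544% ÷ 9.96% × 2550 mL = 139.28 mL
monosodium phosphate: 61.8 mmol/L × 120 g/mol × 2.55 L ÷ 1000 = 18.91 g
soluble starch: 5.09 g/L × 2.55 L = 12.98 g
L-histidine: 4.32 mmol/L × 155.2 g/mol × 2.55 L ÷ 1000 = 1.71 g
HEPES: 1.16% w/v = 11.6 g/L → 11.6 × 2.55 L = 29.58 g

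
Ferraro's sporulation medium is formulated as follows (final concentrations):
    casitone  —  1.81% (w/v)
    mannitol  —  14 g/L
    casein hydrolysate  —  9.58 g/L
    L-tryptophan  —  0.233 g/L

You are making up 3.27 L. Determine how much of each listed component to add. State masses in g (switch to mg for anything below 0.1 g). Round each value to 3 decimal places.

casitone 59.187 g; mannitol 45.780 g; casein hydrolysate 31.327 g; L-tryptophan 0.762 g

Scale factor relative to 1 L: 3.27.
casitone: 1.81% w/v = 18.1 g/L → 18.1 × 3.27 L = 59.187 g
mannitol: 14 g/L × 3.27 L = 45.780 g
casein hydrolysate: 9.58 g/L × 3.27 L = 31.327 g
L-tryptophan: 0.233 g/L × 3.27 L = 0.762 g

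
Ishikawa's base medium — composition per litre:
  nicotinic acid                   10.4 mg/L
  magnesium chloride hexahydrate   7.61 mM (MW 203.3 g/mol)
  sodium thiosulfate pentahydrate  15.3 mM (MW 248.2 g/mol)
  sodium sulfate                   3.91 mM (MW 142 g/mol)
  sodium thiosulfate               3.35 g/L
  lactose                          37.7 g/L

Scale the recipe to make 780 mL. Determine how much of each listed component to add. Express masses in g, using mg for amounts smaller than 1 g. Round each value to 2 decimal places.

nicotinic acid 8.11 mg; magnesium chloride hexahydrate 1.21 g; sodium thiosulfate pentahydrate 2.96 g; sodium sulfate 433.07 mg; sodium thiosulfate 2.61 g; lactose 29.41 g

Target volume = 780 mL = 0.78 L.
nicotinic acid: 10.4 mg/L × 0.78 L = 8.11 mg
magnesium chloride hexahydrate: 7.61 mmol/L × 203.3 g/mol × 0.78 L ÷ 1000 = 1.21 g
sodium thiosulfate pentahydrate: 15.3 mmol/L × 248.2 g/mol × 0.78 L ÷ 1000 = 2.96 g
sodium sulfate: 3.91 mmol/L × 142 mg/mmol × 0.78 L = 433.07 mg
sodium thiosulfate: 3.35 g/L × 0.78 L = 2.61 g
lactose: 37.7 g/L × 0.78 L = 29.41 g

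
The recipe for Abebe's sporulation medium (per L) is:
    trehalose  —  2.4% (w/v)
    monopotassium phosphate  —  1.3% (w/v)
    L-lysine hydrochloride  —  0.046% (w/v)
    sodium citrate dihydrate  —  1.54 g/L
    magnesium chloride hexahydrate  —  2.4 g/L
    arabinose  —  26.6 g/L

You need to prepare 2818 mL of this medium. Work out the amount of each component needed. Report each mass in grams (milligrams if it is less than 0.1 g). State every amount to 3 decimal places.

Working volume: 2818 mL = 2.818 L.
trehalose: 2.4% w/v = 24 g/L → 24 × 2.818 L = 67.632 g
monopotassium phosphate: 1.3% w/v = 13 g/L → 13 × 2.818 L = 36.634 g
L-lysine hydrochloride: 0.046 g per 100 mL × 2818 mL ÷ 100 = 1.296 g
sodium citrate dihydrate: 1.54 g/L × 2.818 L = 4.340 g
magnesium chloride hexahydrate: 2.4 g/L × 2.818 L = 6.763 g
arabinose: 26.6 g/L × 2.818 L = 74.959 g

trehalose 67.632 g; monopotassium phosphate 36.634 g; L-lysine hydrochloride 1.296 g; sodium citrate dihydrate 4.340 g; magnesium chloride hexahydrate 6.763 g; arabinose 74.959 g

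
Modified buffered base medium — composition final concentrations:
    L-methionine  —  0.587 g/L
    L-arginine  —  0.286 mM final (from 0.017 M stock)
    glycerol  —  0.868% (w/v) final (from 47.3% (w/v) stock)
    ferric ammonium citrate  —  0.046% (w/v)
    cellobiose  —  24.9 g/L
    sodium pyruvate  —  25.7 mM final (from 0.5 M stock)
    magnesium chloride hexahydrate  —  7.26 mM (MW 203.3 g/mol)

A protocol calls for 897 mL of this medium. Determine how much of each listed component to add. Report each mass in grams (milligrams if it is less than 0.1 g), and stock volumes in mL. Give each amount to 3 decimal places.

L-methionine 0.527 g; L-arginine 15.091 mL; glycerol 16.461 mL; ferric ammonium citrate 0.413 g; cellobiose 22.335 g; sodium pyruvate 46.106 mL; magnesium chloride hexahydrate 1.324 g

Target volume = 897 mL = 0.897 L.
L-methionine: 0.587 g/L × 0.897 L = 0.527 g
L-arginine: V = C2·V2/C1 = 0.286 mM × 897 mL ÷ 17 mM = 15.091 mL
glycerol: C1V1 = C2V2 → 0.868% ÷ 47.3% × 897 mL = 16.461 mL
ferric ammonium citrate: 0.046 g per 100 mL × 897 mL ÷ 100 = 0.413 g
cellobiose: 24.9 g/L × 0.897 L = 22.335 g
sodium pyruvate: dilute stock: 25.7 mM × 897 mL ÷ 500 mM = 46.106 mL
magnesium chloride hexahydrate: 7.26 mmol/L × 203.3 g/mol × 0.897 L ÷ 1000 = 1.324 g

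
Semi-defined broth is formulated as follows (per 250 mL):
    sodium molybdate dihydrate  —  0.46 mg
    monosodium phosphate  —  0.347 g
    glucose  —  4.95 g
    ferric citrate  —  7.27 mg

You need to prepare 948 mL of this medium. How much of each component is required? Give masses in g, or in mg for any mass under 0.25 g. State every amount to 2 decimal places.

Ratio of target to recipe volume: 948 / 250 = 3.792.
sodium molybdate dihydrate: 0.46 mg × (948 mL / 250 mL) = 1.74 mg
monosodium phosphate: 0.347 g × (948 mL / 250 mL) = 1.32 g
glucose: 4.95 g × (948 mL / 250 mL) = 18.77 g
ferric citrate: 7.27 mg × (948 mL / 250 mL) = 27.57 mg

sodium molybdate dihydrate 1.74 mg; monosodium phosphate 1.32 g; glucose 18.77 g; ferric citrate 27.57 mg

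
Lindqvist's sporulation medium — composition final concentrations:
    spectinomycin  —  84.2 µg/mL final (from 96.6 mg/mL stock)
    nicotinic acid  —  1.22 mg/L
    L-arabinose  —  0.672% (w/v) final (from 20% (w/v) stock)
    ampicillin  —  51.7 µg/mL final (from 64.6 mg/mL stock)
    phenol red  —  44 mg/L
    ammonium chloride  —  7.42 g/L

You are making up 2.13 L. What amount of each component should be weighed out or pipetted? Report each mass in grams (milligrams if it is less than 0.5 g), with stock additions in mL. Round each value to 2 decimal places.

Working volume: 2.13 L.
spectinomycin: V = C2·V2/C1 = 84.2 µg/mL × 2130 mL ÷ 96600 µg/mL = 1.86 mL
nicotinic acid: 1.22 mg/L × 2.13 L = 2.60 mg
L-arabinose: dilute stock: 0.672% ÷ 20% × 2130 mL = 71.57 mL
ampicillin: C1V1 = C2V2 → 51.7 µg/mL × 2130 mL ÷ 64600 µg/mL = 1.70 mL
phenol red: 44 mg/L × 2.13 L = 93.72 mg
ammonium chloride: 7.42 g/L × 2.13 L = 15.80 g

spectinomycin 1.86 mL; nicotinic acid 2.60 mg; L-arabinose 71.57 mL; ampicillin 1.70 mL; phenol red 93.72 mg; ammonium chloride 15.80 g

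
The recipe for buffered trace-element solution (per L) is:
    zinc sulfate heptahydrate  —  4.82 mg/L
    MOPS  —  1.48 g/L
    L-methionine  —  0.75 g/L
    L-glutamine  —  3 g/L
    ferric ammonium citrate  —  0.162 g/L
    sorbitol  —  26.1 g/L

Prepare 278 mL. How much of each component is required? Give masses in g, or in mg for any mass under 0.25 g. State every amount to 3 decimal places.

zinc sulfate heptahydrate 1.340 mg; MOPS 0.411 g; L-methionine 208.500 mg; L-glutamine 0.834 g; ferric ammonium citrate 45.036 mg; sorbitol 7.256 g

Working volume: 278 mL = 0.278 L.
zinc sulfate heptahydrate: 4.82 mg/L × 0.278 L = 1.340 mg
MOPS: 1.48 g/L × 0.278 L = 0.411 g
L-methionine: 0.75 g/L × 0.278 L = 0.2085 g = 208.500 mg
L-glutamine: 3 g/L × 0.278 L = 0.834 g
ferric ammonium citrate: 0.162 g/L × 0.278 L = 0.045036 g = 45.036 mg
sorbitol: 26.1 g/L × 0.278 L = 7.256 g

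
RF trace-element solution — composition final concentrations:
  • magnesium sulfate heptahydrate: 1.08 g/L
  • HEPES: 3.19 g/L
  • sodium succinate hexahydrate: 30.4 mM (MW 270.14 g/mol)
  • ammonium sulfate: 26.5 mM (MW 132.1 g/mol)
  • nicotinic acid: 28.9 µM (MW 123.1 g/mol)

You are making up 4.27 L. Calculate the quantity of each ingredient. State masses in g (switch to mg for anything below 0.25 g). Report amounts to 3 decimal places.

Scale factor relative to 1 L: 4.27.
magnesium sulfate heptahydrate: 1.08 g/L × 4.27 L = 4.612 g
HEPES: 3.19 g/L × 4.27 L = 13.621 g
sodium succinate hexahydrate: 30.4 mmol/L × 270.14 g/mol × 4.27 L ÷ 1000 = 35.066 g
ammonium sulfate: 26.5 mmol/L × 132.1 g/mol × 4.27 L ÷ 1000 = 14.948 g
nicotinic acid: 28.9 µmol/L × 123.1 g/mol × 4.27 L ÷ 1000 = 15.191 mg

magnesium sulfate heptahydrate 4.612 g; HEPES 13.621 g; sodium succinate hexahydrate 35.066 g; ammonium sulfate 14.948 g; nicotinic acid 15.191 mg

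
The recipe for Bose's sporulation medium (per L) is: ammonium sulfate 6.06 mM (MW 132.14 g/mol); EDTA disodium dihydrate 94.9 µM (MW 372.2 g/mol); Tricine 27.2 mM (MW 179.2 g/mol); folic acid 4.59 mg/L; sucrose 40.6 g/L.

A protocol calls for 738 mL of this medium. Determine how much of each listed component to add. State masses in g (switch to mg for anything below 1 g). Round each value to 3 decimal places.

ammonium sulfate 590.967 mg; EDTA disodium dihydrate 26.067 mg; Tricine 3.597 g; folic acid 3.387 mg; sucrose 29.963 g

Working volume: 738 mL = 0.738 L.
ammonium sulfate: 6.06 mmol/L × 132.14 mg/mmol × 0.738 L = 590.967 mg
EDTA disodium dihydrate: 94.9 µmol/L × 372.2 g/mol × 0.738 L ÷ 1000 = 26.067 mg
Tricine: 27.2 mmol/L × 179.2 g/mol × 0.738 L ÷ 1000 = 3.597 g
folic acid: 4.59 mg/L × 0.738 L = 3.387 mg
sucrose: 40.6 g/L × 0.738 L = 29.963 g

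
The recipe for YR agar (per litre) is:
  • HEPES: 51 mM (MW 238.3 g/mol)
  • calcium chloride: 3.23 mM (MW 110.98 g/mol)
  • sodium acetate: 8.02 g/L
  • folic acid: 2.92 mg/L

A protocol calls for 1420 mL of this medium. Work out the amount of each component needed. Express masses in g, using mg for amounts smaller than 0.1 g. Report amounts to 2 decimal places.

HEPES 17.26 g; calcium chloride 0.51 g; sodium acetate 11.39 g; folic acid 4.15 mg

Scale factor relative to 1 L: 1.42.
HEPES: 51 mmol/L × 238.3 g/mol × 1.42 L ÷ 1000 = 17.26 g
calcium chloride: 3.23 mmol/L × 110.98 g/mol × 1.42 L ÷ 1000 = 0.51 g
sodium acetate: 8.02 g/L × 1.42 L = 11.39 g
folic acid: 2.92 mg/L × 1.42 L = 4.15 mg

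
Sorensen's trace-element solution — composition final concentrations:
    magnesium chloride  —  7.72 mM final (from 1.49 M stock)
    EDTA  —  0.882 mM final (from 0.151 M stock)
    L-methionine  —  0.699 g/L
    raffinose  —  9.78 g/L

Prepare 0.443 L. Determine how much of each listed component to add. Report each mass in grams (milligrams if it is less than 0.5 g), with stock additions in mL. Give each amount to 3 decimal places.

Working volume: 0.443 L.
magnesium chloride: C1V1 = C2V2 → 7.72 mM × 443 mL ÷ 1490 mM = 2.295 mL
EDTA: C1V1 = C2V2 → 0.882 mM × 443 mL ÷ 151 mM = 2.588 mL
L-methionine: 0.699 g/L × 0.443 L = 0.309657 g = 309.657 mg
raffinose: 9.78 g/L × 0.443 L = 4.333 g

magnesium chloride 2.295 mL; EDTA 2.588 mL; L-methionine 309.657 mg; raffinose 4.333 g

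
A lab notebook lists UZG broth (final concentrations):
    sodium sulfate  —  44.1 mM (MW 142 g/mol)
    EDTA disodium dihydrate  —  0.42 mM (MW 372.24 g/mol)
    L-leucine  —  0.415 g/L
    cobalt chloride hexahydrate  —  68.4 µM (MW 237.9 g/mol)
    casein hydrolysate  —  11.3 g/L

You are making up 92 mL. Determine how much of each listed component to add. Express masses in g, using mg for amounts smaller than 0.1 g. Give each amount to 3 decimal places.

Working volume: 92 mL = 0.092 L.
sodium sulfate: 44.1 mmol/L × 142 g/mol × 0.092 L ÷ 1000 = 0.576 g
EDTA disodium dihydrate: 0.42 mmol/L × 372.24 mg/mmol × 0.092 L = 14.383 mg
L-leucine: 0.415 g/L × 0.092 L = 0.03818 g = 38.180 mg
cobalt chloride hexahydrate: 68.4 µmol/L × 237.9 g/mol × 0.092 L ÷ 1000 = 1.497 mg
casein hydrolysate: 11.3 g/L × 0.092 L = 1.040 g

sodium sulfate 0.576 g; EDTA disodium dihydrate 14.383 mg; L-leucine 38.180 mg; cobalt chloride hexahydrate 1.497 mg; casein hydrolysate 1.040 g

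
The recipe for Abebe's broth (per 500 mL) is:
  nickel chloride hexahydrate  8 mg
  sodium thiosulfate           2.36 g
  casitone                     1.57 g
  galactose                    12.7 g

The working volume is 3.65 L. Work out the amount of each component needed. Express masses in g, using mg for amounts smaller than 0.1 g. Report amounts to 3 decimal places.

Scale factor = 3650 mL / 500 mL = 7.3.
nickel chloride hexahydrate: 8 mg × (3650 mL / 500 mL) = 58.400 mg
sodium thiosulfate: 2.36 g × (3650 mL / 500 mL) = 17.228 g
casitone: 1.57 g × (3650 mL / 500 mL) = 11.461 g
galactose: 12.7 g × (3650 mL / 500 mL) = 92.710 g

nickel chloride hexahydrate 58.400 mg; sodium thiosulfate 17.228 g; casitone 11.461 g; galactose 92.710 g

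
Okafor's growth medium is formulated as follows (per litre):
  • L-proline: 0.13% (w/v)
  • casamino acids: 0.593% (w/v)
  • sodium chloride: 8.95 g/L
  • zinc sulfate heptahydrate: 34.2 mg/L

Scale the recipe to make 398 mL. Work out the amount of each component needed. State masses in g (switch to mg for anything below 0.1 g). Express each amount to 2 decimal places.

L-proline 0.52 g; casamino acids 2.36 g; sodium chloride 3.56 g; zinc sulfate heptahydrate 13.61 mg

Target volume = 398 mL = 0.398 L.
L-proline: 0.13% w/v = 1.3 g/L → 1.3 × 0.398 L = 0.52 g
casamino acids: 0.593% w/v = 5.93 g/L → 5.93 × 0.398 L = 2.36 g
sodium chloride: 8.95 g/L × 0.398 L = 3.56 g
zinc sulfate heptahydrate: 34.2 mg/L × 0.398 L = 13.61 mg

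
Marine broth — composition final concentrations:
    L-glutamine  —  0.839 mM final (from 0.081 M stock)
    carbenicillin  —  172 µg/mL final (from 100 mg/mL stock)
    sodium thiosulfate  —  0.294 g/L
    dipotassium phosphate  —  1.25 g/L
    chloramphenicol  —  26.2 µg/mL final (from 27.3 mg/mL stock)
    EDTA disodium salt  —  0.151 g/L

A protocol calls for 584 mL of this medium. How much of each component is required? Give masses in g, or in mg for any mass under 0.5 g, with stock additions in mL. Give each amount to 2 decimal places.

Working volume: 584 mL = 0.584 L.
L-glutamine: V = C2·V2/C1 = 0.839 mM × 584 mL ÷ 81 mM = 6.05 mL
carbenicillin: dilute stock: 172 µg/mL × 584 mL ÷ 100000 µg/mL = 1.00 mL
sodium thiosulfate: 0.294 g/L × 0.584 L = 0.171696 g = 171.70 mg
dipotassium phosphate: 1.25 g/L × 0.584 L = 0.73 g
chloramphenicol: V = C2·V2/C1 = 26.2 µg/mL × 584 mL ÷ 27300 µg/mL = 0.56 mL
EDTA disodium salt: 0.151 g/L × 0.584 L = 0.088184 g = 88.18 mg

L-glutamine 6.05 mL; carbenicillin 1.00 mL; sodium thiosulfate 171.70 mg; dipotassium phosphate 0.73 g; chloramphenicol 0.56 mL; EDTA disodium salt 88.18 mg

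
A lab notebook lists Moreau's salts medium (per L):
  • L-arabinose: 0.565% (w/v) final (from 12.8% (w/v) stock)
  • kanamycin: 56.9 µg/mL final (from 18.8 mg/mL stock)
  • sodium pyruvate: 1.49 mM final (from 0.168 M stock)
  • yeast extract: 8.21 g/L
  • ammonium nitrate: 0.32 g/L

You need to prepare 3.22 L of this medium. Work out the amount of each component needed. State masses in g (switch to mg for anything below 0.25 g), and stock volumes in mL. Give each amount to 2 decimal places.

L-arabinose 142.13 mL; kanamycin 9.75 mL; sodium pyruvate 28.56 mL; yeast extract 26.44 g; ammonium nitrate 1.03 g

Scale factor relative to 1 L: 3.22.
L-arabinose: V = C2·V2/C1 = 0.565% ÷ 12.8% × 3220 mL = 142.13 mL
kanamycin: dilute stock: 56.9 µg/mL × 3220 mL ÷ 18800 µg/mL = 9.75 mL
sodium pyruvate: dilute stock: 1.49 mM × 3220 mL ÷ 168 mM = 28.56 mL
yeast extract: 8.21 g/L × 3.22 L = 26.44 g
ammonium nitrate: 0.32 g/L × 3.22 L = 1.03 g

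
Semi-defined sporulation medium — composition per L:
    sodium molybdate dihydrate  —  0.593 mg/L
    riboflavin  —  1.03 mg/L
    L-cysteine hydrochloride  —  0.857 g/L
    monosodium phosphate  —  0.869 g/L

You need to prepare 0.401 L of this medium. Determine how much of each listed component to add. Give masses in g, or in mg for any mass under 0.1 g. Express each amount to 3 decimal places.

sodium molybdate dihydrate 0.238 mg; riboflavin 0.413 mg; L-cysteine hydrochloride 0.344 g; monosodium phosphate 0.348 g

Scale factor relative to 1 L: 0.401.
sodium molybdate dihydrate: 0.593 mg/L × 0.401 L = 0.238 mg
riboflavin: 1.03 mg/L × 0.401 L = 0.413 mg
L-cysteine hydrochloride: 0.857 g/L × 0.401 L = 0.344 g
monosodium phosphate: 0.869 g/L × 0.401 L = 0.348 g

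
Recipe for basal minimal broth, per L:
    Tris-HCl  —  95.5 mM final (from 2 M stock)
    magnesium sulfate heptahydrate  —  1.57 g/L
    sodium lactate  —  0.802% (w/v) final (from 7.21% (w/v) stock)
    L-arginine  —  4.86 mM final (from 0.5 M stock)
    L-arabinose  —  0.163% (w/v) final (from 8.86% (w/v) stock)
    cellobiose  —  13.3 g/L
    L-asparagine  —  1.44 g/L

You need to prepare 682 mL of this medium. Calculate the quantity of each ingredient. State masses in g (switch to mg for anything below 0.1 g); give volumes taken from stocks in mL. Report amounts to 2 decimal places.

Tris-HCl 32.57 mL; magnesium sulfate heptahydrate 1.07 g; sodium lactate 75.86 mL; L-arginine 6.63 mL; L-arabinose 12.55 mL; cellobiose 9.07 g; L-asparagine 0.98 g

Working volume: 682 mL = 0.682 L.
Tris-HCl: dilute stock: 95.5 mM × 682 mL ÷ 2000 mM = 32.57 mL
magnesium sulfate heptahydrate: 1.57 g/L × 0.682 L = 1.07 g
sodium lactate: V = C2·V2/C1 = 0.802% ÷ 7.21% × 682 mL = 75.86 mL
L-arginine: C1V1 = C2V2 → 4.86 mM × 682 mL ÷ 500 mM = 6.63 mL
L-arabinose: V = C2·V2/C1 = 0.163% ÷ 8.86% × 682 mL = 12.55 mL
cellobiose: 13.3 g/L × 0.682 L = 9.07 g
L-asparagine: 1.44 g/L × 0.682 L = 0.98 g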